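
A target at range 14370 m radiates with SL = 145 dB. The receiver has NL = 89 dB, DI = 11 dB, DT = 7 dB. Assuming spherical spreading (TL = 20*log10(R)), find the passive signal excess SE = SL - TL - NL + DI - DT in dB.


Step 1: TL = 20*log10(14370) = 83.15 dB
Step 2: SE = 145 - 83.15 - 89 + 11 - 7 = -23.15

-23.15 dB


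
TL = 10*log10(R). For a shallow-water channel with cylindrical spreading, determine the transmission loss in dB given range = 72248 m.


TL = 10*log10(72248) = 48.59

48.59 dB


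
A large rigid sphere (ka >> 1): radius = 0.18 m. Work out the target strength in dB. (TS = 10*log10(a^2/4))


TS = 10*log10(0.18^2 / 4) = 10*log10(0.0081) = -20.92

-20.92 dB


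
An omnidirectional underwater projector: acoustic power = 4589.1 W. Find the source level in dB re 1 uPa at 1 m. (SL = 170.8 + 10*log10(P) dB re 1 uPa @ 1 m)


SL = 170.8 + 10*log10(4589.1) = 170.8 + 36.62 = 207.42

207.42 dB


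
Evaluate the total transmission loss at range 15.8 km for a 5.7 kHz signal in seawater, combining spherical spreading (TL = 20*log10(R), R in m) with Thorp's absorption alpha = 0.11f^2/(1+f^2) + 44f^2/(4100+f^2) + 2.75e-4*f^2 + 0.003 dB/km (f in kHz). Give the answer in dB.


91.31 dB


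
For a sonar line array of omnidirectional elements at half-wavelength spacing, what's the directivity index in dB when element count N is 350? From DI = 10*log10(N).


25.44 dB


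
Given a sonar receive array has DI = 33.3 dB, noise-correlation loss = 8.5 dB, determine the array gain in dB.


24.8 dB


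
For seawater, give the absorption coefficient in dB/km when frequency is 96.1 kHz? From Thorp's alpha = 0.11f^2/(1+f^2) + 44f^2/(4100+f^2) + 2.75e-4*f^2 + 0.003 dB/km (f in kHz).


33.125 dB/km


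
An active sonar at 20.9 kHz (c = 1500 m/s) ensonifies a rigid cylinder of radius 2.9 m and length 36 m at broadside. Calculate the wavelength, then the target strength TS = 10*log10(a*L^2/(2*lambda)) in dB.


Step 1: lambda = c/f = 1500/20900 = 0.07177 m
Step 2: TS = 10*log10(a*L^2/(2*lambda)) = 10*log10(2.9*36^2/(2*0.07177)) = 44.18

44.18 dB


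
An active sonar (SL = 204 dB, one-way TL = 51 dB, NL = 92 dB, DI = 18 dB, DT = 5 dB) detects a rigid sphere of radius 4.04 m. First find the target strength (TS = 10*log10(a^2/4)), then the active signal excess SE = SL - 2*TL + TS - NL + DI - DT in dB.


Step 1: TS = 10*log10(4.04^2/4) = 6.11 dB
Step 2: SE = SL - 2*TL + TS - NL + DI - DT = 204 - 2*51 + (6.11) - 92 + 18 - 5 = 29.11

29.11 dB


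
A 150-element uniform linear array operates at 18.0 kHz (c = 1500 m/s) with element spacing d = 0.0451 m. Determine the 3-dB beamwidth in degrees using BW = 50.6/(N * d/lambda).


Step 1: lambda = 1500/18000 = 0.08333 m
Step 2: d/lambda = 0.0451/0.08333 = 0.5412
Step 3: BW = 50.6/(N * d/lambda) = 50.6/(150 * 0.5412) = 0.62

0.62 deg


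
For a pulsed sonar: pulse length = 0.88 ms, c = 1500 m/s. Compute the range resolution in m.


dR = c*tau/2 = 1500 * 0.88e-3 / 2 = 0.66

0.66 m


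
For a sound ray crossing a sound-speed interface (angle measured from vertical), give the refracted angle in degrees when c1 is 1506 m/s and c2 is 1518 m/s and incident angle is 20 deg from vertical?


20.17 deg


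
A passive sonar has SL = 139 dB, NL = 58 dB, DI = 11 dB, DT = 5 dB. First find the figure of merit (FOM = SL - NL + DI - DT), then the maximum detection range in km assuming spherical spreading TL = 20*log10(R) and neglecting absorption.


Step 1: FOM = SL - NL + DI - DT = 139 - 58 + 11 - 5 = 87 dB
Step 2: at max range FOM = TL = 20*log10(R), so R = 10^(87/20) = 22387.21 m = 22.39 km

22.39 km


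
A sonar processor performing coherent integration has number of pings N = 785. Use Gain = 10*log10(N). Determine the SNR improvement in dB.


Gain = 10*log10(785) = 28.95

28.95 dB


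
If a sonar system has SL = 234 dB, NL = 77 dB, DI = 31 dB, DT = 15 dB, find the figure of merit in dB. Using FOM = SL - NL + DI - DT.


FOM = SL - NL + DI - DT = 234 - 77 + 31 - 15 = 173

173 dB


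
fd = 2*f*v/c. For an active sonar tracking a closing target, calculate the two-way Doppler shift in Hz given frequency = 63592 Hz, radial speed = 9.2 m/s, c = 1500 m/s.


fd = 2*f*v/c = 2 * 63592 * 9.2 / 1500 = 780.06

780.06 Hz


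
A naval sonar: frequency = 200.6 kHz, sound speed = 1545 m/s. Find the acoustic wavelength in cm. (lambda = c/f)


0.77 cm


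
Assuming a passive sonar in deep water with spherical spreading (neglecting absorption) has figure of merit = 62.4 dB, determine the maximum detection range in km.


At max range FOM = TL, so 20*log10(R) = 62.4
R = 10^(62.4/20) = 1318.26 m = 1.32 km

1.32 km


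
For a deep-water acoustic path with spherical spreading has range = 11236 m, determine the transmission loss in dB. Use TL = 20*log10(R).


81.01 dB


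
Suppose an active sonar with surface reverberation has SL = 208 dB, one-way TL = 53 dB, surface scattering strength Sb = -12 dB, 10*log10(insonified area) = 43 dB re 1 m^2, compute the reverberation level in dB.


RL = SL - 2*TL + Sb + 10*log10(A) = 208 - 2*53 + (-12) + 43 = 133

133 dB


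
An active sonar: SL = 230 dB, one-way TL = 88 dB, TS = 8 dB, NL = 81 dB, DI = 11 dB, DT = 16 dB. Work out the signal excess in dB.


SE = SL - 2*TL + TS - NL + DI - DT = 230 - 2*88 + (8) - 81 + 11 - 16 = -24

-24 dB


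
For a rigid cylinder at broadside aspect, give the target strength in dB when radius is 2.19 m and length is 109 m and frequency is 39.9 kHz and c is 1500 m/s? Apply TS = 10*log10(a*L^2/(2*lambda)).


lambda = 1500/39900 = 0.03759 m
TS = 10*log10(2.19*109^2/(2*0.03759)) = 55.39

55.39 dB


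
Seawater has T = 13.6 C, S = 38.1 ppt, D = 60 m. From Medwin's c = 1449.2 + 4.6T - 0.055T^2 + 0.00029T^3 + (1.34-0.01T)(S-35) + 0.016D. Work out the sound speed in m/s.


c = 1449.2 + 4.6*13.6 - 0.055*13.6^2 + 0.00029*13.6^3 + (1.34 - 0.01*13.6)*(38.1 - 35) + 0.016*60 = 1507.01

1507.01 m/s


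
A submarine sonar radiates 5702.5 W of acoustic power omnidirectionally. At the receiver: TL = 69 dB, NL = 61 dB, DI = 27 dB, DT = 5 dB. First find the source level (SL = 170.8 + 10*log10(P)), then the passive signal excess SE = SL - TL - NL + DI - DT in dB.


Step 1: SL = 170.8 + 10*log10(5702.5) = 208.36 dB
Step 2: SE = SL - TL - NL + DI - DT = 208.36 - 69 - 61 + 27 - 5 = 100.36

100.36 dB


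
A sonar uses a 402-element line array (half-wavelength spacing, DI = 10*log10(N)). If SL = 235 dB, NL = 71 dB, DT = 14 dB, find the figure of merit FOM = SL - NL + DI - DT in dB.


176.04 dB


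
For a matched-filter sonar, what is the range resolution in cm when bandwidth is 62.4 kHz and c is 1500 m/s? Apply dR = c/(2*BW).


dR = c/(2*BW) = 1500 / (2 * 62.4e3) = 0.012 m = 1.2 cm

1.2 cm


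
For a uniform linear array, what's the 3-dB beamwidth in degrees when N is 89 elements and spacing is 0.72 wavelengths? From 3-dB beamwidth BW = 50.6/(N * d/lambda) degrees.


0.79 deg


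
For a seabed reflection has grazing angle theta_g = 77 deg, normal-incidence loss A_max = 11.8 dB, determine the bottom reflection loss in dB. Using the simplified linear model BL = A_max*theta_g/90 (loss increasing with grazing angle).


BL = A_max * theta_g / 90 = 11.8 * 77 / 90 = 10.1

10.1 dB


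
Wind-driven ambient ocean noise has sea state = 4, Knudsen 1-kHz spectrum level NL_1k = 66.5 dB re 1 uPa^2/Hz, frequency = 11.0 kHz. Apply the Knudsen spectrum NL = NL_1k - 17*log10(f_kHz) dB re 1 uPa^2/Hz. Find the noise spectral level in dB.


NL = NL_1k - 17*log10(f_kHz) = 66.5 - 17*log10(11.0) = 66.5 - (17.7) = 48.8

48.8 dB


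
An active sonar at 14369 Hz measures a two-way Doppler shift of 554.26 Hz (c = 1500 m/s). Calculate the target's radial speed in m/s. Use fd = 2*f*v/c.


28.93 m/s


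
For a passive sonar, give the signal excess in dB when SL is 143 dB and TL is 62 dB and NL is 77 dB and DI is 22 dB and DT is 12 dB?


SE = SL - TL - NL + DI - DT = 143 - 62 - 77 + 22 - 12 = 14

14 dB


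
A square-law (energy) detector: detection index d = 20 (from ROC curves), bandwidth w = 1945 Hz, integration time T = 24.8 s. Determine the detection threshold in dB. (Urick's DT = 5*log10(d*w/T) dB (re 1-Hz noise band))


DT = 5*log10(d*w/T) = 5*log10(20 * 1945 / 24.8) = 5*log10(1568.55) = 15.98

15.98 dB


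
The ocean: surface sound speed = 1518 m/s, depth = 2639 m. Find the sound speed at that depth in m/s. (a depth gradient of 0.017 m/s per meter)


c = 1518 + 0.017 * 2639 = 1562.863

1562.863 m/s


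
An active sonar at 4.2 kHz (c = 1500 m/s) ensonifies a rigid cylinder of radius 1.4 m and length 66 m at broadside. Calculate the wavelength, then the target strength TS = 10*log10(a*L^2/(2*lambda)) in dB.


Step 1: lambda = c/f = 1500/4200 = 0.35714 m
Step 2: TS = 10*log10(a*L^2/(2*lambda)) = 10*log10(1.4*66^2/(2*0.35714)) = 39.31

39.31 dB


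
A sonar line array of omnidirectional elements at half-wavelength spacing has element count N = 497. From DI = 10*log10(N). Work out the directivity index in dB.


26.96 dB


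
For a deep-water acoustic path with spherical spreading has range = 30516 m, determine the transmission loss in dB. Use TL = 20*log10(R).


TL = 20*log10(30516) = 89.69

89.69 dB


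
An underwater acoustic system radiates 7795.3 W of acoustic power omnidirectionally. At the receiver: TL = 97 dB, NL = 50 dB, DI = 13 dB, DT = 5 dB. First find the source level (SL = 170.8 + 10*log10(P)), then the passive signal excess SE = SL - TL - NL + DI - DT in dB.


Step 1: SL = 170.8 + 10*log10(7795.3) = 209.72 dB
Step 2: SE = SL - TL - NL + DI - DT = 209.72 - 97 - 50 + 13 - 5 = 70.72

70.72 dB


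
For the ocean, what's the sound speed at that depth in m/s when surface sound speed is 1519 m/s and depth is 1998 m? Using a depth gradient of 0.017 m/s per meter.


c = 1519 + 0.017 * 1998 = 1552.966

1552.966 m/s


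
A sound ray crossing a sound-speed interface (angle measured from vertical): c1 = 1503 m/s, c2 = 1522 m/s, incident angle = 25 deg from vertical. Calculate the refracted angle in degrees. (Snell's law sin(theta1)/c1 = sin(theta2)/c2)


sin(theta2) = (c2/c1)*sin(theta1) = (1522/1503)*sin(25 deg) = 0.42796
theta2 = arcsin(0.42796) = 25.34

25.34 deg


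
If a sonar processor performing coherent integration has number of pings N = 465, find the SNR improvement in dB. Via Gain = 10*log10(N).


26.67 dB


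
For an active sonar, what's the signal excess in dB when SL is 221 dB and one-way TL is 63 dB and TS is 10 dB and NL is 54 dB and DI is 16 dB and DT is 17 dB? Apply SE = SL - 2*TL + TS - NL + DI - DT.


50 dB


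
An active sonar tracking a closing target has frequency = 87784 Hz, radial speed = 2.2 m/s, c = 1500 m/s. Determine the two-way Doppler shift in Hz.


fd = 2*f*v/c = 2 * 87784 * 2.2 / 1500 = 257.5

257.5 Hz


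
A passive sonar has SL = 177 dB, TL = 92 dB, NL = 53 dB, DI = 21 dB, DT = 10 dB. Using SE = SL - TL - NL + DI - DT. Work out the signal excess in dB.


SE = SL - TL - NL + DI - DT = 177 - 92 - 53 + 21 - 10 = 43

43 dB


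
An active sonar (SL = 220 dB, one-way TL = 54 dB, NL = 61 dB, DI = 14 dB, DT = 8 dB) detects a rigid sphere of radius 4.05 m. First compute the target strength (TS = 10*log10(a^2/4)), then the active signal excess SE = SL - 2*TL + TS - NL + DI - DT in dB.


Step 1: TS = 10*log10(4.05^2/4) = 6.13 dB
Step 2: SE = SL - 2*TL + TS - NL + DI - DT = 220 - 2*54 + (6.13) - 61 + 14 - 8 = 63.13

63.13 dB


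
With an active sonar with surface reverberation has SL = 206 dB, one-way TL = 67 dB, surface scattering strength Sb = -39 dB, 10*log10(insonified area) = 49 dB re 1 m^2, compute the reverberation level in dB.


82 dB


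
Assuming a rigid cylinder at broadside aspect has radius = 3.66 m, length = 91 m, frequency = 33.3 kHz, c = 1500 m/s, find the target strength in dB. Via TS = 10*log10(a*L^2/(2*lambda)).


lambda = 1500/33300 = 0.04505 m
TS = 10*log10(3.66*91^2/(2*0.04505)) = 55.27

55.27 dB


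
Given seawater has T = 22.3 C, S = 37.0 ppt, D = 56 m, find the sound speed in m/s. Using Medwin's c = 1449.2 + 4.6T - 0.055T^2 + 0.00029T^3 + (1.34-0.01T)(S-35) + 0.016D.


c = 1449.2 + 4.6*22.3 - 0.055*22.3^2 + 0.00029*22.3^3 + (1.34 - 0.01*22.3)*(37.0 - 35) + 0.016*56 = 1530.78

1530.78 m/s


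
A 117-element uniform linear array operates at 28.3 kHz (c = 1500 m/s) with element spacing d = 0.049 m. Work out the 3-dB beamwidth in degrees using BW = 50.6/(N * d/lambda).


Step 1: lambda = 1500/28300 = 0.053 m
Step 2: d/lambda = 0.049/0.053 = 0.9245
Step 3: BW = 50.6/(N * d/lambda) = 50.6/(117 * 0.9245) = 0.47

0.47 deg


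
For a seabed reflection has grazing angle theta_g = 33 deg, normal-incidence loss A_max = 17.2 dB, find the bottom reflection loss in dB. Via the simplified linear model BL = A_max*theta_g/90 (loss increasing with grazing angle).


BL = A_max * theta_g / 90 = 17.2 * 33 / 90 = 6.31

6.31 dB


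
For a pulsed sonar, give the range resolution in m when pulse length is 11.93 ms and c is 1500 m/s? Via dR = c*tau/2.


8.9475 m


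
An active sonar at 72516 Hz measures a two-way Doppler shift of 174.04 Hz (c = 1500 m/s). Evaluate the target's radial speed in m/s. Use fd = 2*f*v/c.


From fd = 2*f*v/c, v = c*fd/(2*f) = 1500 * 174.04 / (2*72516) = 1.8

1.8 m/s


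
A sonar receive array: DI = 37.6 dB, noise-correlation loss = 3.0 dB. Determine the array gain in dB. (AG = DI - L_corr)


AG = DI - L_corr = 37.6 - 3.0 = 34.6

34.6 dB


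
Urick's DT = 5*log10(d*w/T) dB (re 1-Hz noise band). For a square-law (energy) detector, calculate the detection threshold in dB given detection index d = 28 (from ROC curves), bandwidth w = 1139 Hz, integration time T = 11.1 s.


17.29 dB


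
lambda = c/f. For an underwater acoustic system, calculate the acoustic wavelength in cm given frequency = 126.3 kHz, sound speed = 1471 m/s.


lambda = c/f = 1471 / 126300 = 0.0116 m = 1.16 cm

1.16 cm


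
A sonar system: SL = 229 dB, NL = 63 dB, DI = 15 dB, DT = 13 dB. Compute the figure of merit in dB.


168 dB


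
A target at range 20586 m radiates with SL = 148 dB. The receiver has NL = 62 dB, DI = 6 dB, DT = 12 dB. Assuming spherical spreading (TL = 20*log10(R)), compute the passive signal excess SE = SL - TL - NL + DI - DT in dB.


Step 1: TL = 20*log10(20586) = 86.27 dB
Step 2: SE = 148 - 86.27 - 62 + 6 - 12 = -6.27

-6.27 dB


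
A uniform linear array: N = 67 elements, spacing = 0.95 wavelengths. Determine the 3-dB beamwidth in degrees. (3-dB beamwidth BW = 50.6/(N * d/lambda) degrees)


BW = 50.6 / (67 * 0.95) = 50.6 / 63.65 = 0.79

0.79 deg


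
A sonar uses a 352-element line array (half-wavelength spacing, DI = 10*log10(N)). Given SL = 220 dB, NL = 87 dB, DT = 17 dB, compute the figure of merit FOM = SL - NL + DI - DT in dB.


Step 1: DI = 10*log10(352) = 25.47 dB
Step 2: FOM = SL - NL + DI - DT = 220 - 87 + 25.47 - 17 = 141.47

141.47 dB


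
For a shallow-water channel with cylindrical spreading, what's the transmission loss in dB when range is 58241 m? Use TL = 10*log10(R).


47.65 dB


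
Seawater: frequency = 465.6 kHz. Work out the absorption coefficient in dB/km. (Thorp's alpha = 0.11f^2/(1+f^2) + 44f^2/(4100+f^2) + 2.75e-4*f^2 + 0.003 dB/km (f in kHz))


f^2 = 216783.36
alpha = 0.11*216783.36/(1+216783.36) + 44*216783.36/(4100+216783.36) + 2.75e-4*216783.36 + 0.003 = 102.912

102.912 dB/km


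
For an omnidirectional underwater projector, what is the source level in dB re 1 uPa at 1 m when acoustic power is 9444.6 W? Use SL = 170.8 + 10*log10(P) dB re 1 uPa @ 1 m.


SL = 170.8 + 10*log10(9444.6) = 170.8 + 39.75 = 210.55

210.55 dB


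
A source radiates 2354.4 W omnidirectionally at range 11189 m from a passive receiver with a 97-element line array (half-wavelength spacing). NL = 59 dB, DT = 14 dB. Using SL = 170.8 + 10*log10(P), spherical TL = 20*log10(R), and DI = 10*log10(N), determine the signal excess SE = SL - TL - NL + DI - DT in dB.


Step 1: SL = 170.8 + 10*log10(2354.4) = 204.52 dB
Step 2: TL = 20*log10(11189) = 80.98 dB
Step 3: DI = 10*log10(97) = 19.87 dB
Step 4: SE = SL - TL - NL + DI - DT = 204.52 - 80.98 - 59 + 19.87 - 14 = 70.41

70.41 dB


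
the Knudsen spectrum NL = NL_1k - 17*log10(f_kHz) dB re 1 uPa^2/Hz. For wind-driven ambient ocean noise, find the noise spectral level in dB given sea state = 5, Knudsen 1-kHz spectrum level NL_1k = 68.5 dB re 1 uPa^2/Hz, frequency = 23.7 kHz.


NL = NL_1k - 17*log10(f_kHz) = 68.5 - 17*log10(23.7) = 68.5 - (23.37) = 45.13

45.13 dB


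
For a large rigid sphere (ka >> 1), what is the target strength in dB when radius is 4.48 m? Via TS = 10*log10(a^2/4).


7.0 dB


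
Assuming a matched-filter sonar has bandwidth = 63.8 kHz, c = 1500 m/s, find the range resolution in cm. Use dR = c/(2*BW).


dR = c/(2*BW) = 1500 / (2 * 63.8e3) = 0.0118 m = 1.18 cm

1.18 cm


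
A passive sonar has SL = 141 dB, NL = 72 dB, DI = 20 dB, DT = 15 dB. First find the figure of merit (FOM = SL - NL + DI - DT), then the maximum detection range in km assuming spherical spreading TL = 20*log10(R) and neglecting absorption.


Step 1: FOM = SL - NL + DI - DT = 141 - 72 + 20 - 15 = 74 dB
Step 2: at max range FOM = TL = 20*log10(R), so R = 10^(74/20) = 5011.87 m = 5.01 km

5.01 km


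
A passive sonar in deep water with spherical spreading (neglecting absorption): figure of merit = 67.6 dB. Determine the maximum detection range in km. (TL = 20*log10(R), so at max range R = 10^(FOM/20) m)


2.4 km


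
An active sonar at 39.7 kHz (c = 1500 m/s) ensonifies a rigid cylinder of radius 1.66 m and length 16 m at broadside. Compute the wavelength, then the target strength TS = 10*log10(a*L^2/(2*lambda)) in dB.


Step 1: lambda = c/f = 1500/39700 = 0.03778 m
Step 2: TS = 10*log10(a*L^2/(2*lambda)) = 10*log10(1.66*16^2/(2*0.03778)) = 37.5

37.5 dB


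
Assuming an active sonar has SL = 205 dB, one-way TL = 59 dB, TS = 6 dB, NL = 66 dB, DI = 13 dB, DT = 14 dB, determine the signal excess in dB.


SE = SL - 2*TL + TS - NL + DI - DT = 205 - 2*59 + (6) - 66 + 13 - 14 = 26

26 dB


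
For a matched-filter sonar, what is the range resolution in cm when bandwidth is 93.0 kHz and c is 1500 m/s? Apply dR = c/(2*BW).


dR = c/(2*BW) = 1500 / (2 * 93.0e3) = 0.0081 m = 0.81 cm

0.81 cm


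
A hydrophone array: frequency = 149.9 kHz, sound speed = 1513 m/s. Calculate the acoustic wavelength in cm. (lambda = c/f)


lambda = c/f = 1513 / 149900 = 0.0101 m = 1.01 cm

1.01 cm


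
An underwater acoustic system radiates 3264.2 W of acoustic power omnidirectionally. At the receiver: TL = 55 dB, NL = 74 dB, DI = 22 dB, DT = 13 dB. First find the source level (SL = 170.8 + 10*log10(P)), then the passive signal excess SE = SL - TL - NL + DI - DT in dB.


Step 1: SL = 170.8 + 10*log10(3264.2) = 205.94 dB
Step 2: SE = SL - TL - NL + DI - DT = 205.94 - 55 - 74 + 22 - 13 = 85.94

85.94 dB


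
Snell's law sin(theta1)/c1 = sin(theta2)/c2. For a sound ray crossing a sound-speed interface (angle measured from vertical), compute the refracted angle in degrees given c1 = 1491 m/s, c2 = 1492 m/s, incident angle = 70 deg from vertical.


sin(theta2) = (c2/c1)*sin(theta1) = (1492/1491)*sin(70 deg) = 0.94032
theta2 = arcsin(0.94032) = 70.11

70.11 deg


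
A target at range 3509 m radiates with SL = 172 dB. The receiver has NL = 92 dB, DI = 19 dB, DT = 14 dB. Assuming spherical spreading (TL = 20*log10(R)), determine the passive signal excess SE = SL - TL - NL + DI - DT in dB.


Step 1: TL = 20*log10(3509) = 70.9 dB
Step 2: SE = 172 - 70.9 - 92 + 19 - 14 = 14.1

14.1 dB


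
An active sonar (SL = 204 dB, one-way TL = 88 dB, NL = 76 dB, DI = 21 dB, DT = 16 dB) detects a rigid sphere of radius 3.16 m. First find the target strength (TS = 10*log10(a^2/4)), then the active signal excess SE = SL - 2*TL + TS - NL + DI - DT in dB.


Step 1: TS = 10*log10(3.16^2/4) = 3.97 dB
Step 2: SE = SL - 2*TL + TS - NL + DI - DT = 204 - 2*88 + (3.97) - 76 + 21 - 16 = -39.03

-39.03 dB


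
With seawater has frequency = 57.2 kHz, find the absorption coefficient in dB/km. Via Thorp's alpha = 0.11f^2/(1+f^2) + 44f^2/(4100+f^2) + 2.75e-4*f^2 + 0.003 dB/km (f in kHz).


f^2 = 3271.84
alpha = 0.11*3271.84/(1+3271.84) + 44*3271.84/(4100+3271.84) + 2.75e-4*3271.84 + 0.003 = 20.541

20.541 dB/km


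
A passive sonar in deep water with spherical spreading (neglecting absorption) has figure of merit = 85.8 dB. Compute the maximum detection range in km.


At max range FOM = TL, so 20*log10(R) = 85.8
R = 10^(85.8/20) = 19498.45 m = 19.5 km

19.5 km


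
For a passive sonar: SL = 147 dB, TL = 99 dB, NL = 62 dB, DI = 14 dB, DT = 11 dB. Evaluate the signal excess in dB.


-11 dB


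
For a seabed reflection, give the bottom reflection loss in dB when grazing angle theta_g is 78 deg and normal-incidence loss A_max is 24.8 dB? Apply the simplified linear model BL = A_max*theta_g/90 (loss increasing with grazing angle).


BL = A_max * theta_g / 90 = 24.8 * 78 / 90 = 21.49

21.49 dB


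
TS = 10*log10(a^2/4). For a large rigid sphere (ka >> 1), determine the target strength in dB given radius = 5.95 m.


TS = 10*log10(5.95^2 / 4) = 10*log10(8.850625) = 9.47

9.47 dB


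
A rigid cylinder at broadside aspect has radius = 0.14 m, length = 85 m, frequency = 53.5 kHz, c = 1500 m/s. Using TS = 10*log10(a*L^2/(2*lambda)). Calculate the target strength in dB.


lambda = 1500/53500 = 0.02804 m
TS = 10*log10(0.14*85^2/(2*0.02804)) = 42.56

42.56 dB


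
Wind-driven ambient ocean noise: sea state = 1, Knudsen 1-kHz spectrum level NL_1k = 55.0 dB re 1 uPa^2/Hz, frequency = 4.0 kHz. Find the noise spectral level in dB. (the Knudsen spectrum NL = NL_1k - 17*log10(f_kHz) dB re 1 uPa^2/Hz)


NL = NL_1k - 17*log10(f_kHz) = 55.0 - 17*log10(4.0) = 55.0 - (10.24) = 44.76

44.76 dB


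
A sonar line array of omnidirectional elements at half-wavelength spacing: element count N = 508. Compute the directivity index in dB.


27.06 dB


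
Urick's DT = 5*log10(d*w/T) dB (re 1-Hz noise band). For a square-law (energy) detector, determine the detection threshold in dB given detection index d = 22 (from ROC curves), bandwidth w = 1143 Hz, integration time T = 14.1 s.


DT = 5*log10(d*w/T) = 5*log10(22 * 1143 / 14.1) = 5*log10(1783.4) = 16.26

16.26 dB


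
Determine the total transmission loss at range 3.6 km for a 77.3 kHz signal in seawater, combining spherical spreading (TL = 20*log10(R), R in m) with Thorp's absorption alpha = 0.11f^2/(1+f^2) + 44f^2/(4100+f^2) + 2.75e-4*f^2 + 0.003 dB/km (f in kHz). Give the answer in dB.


171.39 dB


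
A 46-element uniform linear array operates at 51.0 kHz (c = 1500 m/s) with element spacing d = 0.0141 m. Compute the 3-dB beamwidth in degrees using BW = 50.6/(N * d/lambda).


Step 1: lambda = 1500/51000 = 0.02941 m
Step 2: d/lambda = 0.0141/0.02941 = 0.4794
Step 3: BW = 50.6/(N * d/lambda) = 50.6/(46 * 0.4794) = 2.29

2.29 deg


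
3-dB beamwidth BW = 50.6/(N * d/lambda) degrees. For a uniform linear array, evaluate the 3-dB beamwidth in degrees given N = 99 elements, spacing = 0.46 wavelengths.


BW = 50.6 / (99 * 0.46) = 50.6 / 45.54 = 1.11

1.11 deg


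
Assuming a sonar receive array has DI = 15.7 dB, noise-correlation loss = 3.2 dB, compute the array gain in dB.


12.5 dB


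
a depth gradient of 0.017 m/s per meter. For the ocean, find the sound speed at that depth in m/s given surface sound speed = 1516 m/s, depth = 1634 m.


c = 1516 + 0.017 * 1634 = 1543.778

1543.778 m/s


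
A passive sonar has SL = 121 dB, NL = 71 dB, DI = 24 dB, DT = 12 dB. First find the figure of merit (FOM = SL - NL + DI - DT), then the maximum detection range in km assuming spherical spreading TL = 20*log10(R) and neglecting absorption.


Step 1: FOM = SL - NL + DI - DT = 121 - 71 + 24 - 12 = 62 dB
Step 2: at max range FOM = TL = 20*log10(R), so R = 10^(62/20) = 1258.93 m = 1.26 km

1.26 km


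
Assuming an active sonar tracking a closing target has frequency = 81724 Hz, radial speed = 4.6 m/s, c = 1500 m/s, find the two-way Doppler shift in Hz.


fd = 2*f*v/c = 2 * 81724 * 4.6 / 1500 = 501.24

501.24 Hz


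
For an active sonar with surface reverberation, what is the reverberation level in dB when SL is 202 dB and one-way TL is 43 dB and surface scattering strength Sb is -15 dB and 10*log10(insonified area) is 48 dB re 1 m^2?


RL = SL - 2*TL + Sb + 10*log10(A) = 202 - 2*43 + (-15) + 48 = 149

149 dB


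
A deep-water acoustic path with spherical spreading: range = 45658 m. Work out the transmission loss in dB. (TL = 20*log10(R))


TL = 20*log10(45658) = 93.19

93.19 dB


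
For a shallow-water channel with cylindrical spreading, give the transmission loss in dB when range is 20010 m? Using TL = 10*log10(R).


TL = 10*log10(20010) = 43.01

43.01 dB


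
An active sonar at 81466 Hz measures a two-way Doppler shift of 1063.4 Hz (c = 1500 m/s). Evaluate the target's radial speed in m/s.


From fd = 2*f*v/c, v = c*fd/(2*f) = 1500 * 1063.4 / (2*81466) = 9.79

9.79 m/s


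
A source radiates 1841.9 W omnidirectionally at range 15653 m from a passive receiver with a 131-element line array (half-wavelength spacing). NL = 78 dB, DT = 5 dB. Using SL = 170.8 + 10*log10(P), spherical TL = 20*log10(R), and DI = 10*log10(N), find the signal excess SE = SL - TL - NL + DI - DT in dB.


Step 1: SL = 170.8 + 10*log10(1841.9) = 203.45 dB
Step 2: TL = 20*log10(15653) = 83.89 dB
Step 3: DI = 10*log10(131) = 21.17 dB
Step 4: SE = SL - TL - NL + DI - DT = 203.45 - 83.89 - 78 + 21.17 - 5 = 57.73

57.73 dB


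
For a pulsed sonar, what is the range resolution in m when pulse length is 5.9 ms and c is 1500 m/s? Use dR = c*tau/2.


dR = c*tau/2 = 1500 * 5.9e-3 / 2 = 4.425

4.425 m


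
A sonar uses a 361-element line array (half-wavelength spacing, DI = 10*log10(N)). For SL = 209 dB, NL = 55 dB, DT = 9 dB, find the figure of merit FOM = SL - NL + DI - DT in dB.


Step 1: DI = 10*log10(361) = 25.58 dB
Step 2: FOM = SL - NL + DI - DT = 209 - 55 + 25.58 - 9 = 170.58

170.58 dB


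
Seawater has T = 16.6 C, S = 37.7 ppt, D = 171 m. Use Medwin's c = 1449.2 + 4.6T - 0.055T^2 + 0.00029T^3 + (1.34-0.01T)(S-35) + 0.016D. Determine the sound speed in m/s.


c = 1449.2 + 4.6*16.6 - 0.055*16.6^2 + 0.00029*16.6^3 + (1.34 - 0.01*16.6)*(37.7 - 35) + 0.016*171 = 1517.64

1517.64 m/s


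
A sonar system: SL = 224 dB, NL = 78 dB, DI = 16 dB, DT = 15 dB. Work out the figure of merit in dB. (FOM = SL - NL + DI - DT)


FOM = SL - NL + DI - DT = 224 - 78 + 16 - 15 = 147

147 dB


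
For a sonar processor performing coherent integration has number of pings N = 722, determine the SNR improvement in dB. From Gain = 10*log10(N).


28.59 dB


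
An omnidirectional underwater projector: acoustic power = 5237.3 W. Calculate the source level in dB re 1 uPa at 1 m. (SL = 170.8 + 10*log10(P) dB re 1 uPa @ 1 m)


SL = 170.8 + 10*log10(5237.3) = 170.8 + 37.19 = 207.99

207.99 dB


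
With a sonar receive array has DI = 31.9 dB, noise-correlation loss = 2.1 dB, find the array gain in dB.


AG = DI - L_corr = 31.9 - 2.1 = 29.8

29.8 dB


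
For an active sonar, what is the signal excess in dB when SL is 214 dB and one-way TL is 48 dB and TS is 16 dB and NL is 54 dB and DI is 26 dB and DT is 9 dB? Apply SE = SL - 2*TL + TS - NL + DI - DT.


SE = SL - 2*TL + TS - NL + DI - DT = 214 - 2*48 + (16) - 54 + 26 - 9 = 97

97 dB


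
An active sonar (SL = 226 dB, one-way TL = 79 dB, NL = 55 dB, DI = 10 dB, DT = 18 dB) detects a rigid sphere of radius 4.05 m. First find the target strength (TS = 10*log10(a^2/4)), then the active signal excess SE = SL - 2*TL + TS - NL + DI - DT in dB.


Step 1: TS = 10*log10(4.05^2/4) = 6.13 dB
Step 2: SE = SL - 2*TL + TS - NL + DI - DT = 226 - 2*79 + (6.13) - 55 + 10 - 18 = 11.13

11.13 dB


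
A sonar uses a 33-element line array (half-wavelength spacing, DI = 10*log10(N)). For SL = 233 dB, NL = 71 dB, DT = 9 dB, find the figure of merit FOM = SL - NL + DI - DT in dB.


Step 1: DI = 10*log10(33) = 15.19 dB
Step 2: FOM = SL - NL + DI - DT = 233 - 71 + 15.19 - 9 = 168.19

168.19 dB


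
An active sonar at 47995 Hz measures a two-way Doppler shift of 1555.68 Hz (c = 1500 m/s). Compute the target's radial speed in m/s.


24.31 m/s


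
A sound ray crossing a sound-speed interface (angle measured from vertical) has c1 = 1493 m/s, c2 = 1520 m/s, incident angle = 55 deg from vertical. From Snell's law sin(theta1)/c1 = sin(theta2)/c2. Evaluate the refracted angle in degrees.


sin(theta2) = (c2/c1)*sin(theta1) = (1520/1493)*sin(55 deg) = 0.83397
theta2 = arcsin(0.83397) = 56.51

56.51 deg


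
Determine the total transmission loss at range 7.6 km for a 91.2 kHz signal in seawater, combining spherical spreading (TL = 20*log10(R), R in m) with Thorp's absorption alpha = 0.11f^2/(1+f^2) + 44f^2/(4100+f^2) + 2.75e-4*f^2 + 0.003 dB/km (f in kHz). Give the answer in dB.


Step 1 (Thorp): alpha = 0.11*8317.44/(1+8317.44) + 44*8317.44/(4100+8317.44) + 2.75e-4*8317.44 + 0.003 = 31.8723 dB/km
Step 2: TL_spread = 20*log10(7600) = 77.62 dB
Step 3: TL_abs = alpha*R = 31.8723 * 7.6 = 242.23 dB
Step 4: TL_total = 77.62 + 242.23 = 319.85

319.85 dB


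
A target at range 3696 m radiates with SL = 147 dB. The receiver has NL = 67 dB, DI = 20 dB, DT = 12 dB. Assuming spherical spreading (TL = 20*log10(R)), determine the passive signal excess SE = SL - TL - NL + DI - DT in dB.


Step 1: TL = 20*log10(3696) = 71.35 dB
Step 2: SE = 147 - 71.35 - 67 + 20 - 12 = 16.65

16.65 dB


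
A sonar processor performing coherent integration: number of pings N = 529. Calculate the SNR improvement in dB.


27.23 dB


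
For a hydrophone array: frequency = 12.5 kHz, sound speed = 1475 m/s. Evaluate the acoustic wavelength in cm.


lambda = c/f = 1475 / 12500 = 0.118 m = 11.8 cm

11.8 cm


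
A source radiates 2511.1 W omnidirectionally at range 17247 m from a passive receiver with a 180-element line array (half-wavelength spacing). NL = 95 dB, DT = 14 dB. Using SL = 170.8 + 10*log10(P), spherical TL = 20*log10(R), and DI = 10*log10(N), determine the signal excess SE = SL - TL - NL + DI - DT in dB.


33.62 dB


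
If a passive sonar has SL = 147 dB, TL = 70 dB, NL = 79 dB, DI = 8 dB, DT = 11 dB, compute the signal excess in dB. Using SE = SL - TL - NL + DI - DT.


SE = SL - TL - NL + DI - DT = 147 - 70 - 79 + 8 - 11 = -5

-5 dB


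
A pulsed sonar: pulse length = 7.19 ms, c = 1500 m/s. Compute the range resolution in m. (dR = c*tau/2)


5.3925 m


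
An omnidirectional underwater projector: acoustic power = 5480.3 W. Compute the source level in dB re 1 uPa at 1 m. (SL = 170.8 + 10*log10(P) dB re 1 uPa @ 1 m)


SL = 170.8 + 10*log10(5480.3) = 170.8 + 37.39 = 208.19

208.19 dB


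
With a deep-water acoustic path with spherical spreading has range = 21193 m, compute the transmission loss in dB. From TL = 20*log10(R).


86.52 dB


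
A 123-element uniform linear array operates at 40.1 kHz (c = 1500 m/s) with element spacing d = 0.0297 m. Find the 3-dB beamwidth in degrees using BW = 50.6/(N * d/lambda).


Step 1: lambda = 1500/40100 = 0.03741 m
Step 2: d/lambda = 0.0297/0.03741 = 0.7939
Step 3: BW = 50.6/(N * d/lambda) = 50.6/(123 * 0.7939) = 0.52

0.52 deg


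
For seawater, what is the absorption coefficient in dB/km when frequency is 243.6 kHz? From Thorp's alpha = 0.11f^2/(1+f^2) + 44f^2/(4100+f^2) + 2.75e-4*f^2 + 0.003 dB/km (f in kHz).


f^2 = 59340.96
alpha = 0.11*59340.96/(1+59340.96) + 44*59340.96/(4100+59340.96) + 2.75e-4*59340.96 + 0.003 = 57.588

57.588 dB/km


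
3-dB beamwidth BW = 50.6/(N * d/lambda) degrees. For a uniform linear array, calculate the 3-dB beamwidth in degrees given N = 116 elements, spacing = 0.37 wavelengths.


BW = 50.6 / (116 * 0.37) = 50.6 / 42.92 = 1.18

1.18 deg


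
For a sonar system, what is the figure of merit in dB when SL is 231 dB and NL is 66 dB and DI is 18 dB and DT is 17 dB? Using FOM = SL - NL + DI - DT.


FOM = SL - NL + DI - DT = 231 - 66 + 18 - 17 = 166

166 dB


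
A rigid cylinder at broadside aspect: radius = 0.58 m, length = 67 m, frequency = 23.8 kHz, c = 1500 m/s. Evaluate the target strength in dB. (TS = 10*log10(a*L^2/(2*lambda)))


43.15 dB


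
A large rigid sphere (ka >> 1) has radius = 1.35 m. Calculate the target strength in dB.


TS = 10*log10(1.35^2 / 4) = 10*log10(0.455625) = -3.41

-3.41 dB


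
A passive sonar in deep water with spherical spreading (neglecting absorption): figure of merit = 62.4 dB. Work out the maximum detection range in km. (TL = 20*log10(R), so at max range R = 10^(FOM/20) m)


1.32 km


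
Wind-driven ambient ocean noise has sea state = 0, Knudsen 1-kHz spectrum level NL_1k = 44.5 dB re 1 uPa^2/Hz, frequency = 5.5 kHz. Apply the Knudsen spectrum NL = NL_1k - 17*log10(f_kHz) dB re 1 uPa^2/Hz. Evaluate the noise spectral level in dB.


NL = NL_1k - 17*log10(f_kHz) = 44.5 - 17*log10(5.5) = 44.5 - (12.59) = 31.91

31.91 dB


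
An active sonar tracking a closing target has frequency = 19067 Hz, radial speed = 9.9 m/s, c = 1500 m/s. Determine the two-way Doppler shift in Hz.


fd = 2*f*v/c = 2 * 19067 * 9.9 / 1500 = 251.68

251.68 Hz


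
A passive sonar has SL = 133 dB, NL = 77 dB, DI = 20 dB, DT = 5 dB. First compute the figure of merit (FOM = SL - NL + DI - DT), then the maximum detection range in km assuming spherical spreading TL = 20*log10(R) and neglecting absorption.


Step 1: FOM = SL - NL + DI - DT = 133 - 77 + 20 - 5 = 71 dB
Step 2: at max range FOM = TL = 20*log10(R), so R = 10^(71/20) = 3548.13 m = 3.55 km

3.55 km


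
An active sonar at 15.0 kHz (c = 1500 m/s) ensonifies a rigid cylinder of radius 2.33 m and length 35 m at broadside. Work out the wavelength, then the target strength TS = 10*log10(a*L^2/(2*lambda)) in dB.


Step 1: lambda = c/f = 1500/15000 = 0.1 m
Step 2: TS = 10*log10(a*L^2/(2*lambda)) = 10*log10(2.33*35^2/(2*0.1)) = 41.54

41.54 dB


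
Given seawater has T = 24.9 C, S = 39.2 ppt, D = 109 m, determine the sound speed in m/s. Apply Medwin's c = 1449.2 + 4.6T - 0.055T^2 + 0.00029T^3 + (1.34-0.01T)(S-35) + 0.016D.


c = 1449.2 + 4.6*24.9 - 0.055*24.9^2 + 0.00029*24.9^3 + (1.34 - 0.01*24.9)*(39.2 - 35) + 0.016*109 = 1540.44

1540.44 m/s


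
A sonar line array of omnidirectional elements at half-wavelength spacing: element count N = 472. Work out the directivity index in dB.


DI = 10*log10(472) = 26.74

26.74 dB


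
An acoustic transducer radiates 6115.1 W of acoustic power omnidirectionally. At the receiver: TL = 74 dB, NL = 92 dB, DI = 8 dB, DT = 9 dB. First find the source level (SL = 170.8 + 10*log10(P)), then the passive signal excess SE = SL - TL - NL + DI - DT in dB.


Step 1: SL = 170.8 + 10*log10(6115.1) = 208.66 dB
Step 2: SE = SL - TL - NL + DI - DT = 208.66 - 74 - 92 + 8 - 9 = 41.66

41.66 dB


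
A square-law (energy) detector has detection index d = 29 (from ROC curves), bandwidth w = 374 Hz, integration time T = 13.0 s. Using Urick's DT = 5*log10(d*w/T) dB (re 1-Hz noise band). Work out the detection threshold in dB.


14.61 dB


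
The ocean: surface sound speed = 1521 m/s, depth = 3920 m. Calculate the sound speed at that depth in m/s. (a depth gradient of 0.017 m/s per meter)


1587.64 m/s


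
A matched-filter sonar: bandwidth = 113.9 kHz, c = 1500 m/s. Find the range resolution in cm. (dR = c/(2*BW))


dR = c/(2*BW) = 1500 / (2 * 113.9e3) = 0.0066 m = 0.66 cm

0.66 cm


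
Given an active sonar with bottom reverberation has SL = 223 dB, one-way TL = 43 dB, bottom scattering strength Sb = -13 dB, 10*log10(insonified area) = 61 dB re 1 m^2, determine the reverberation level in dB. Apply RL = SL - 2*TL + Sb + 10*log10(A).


RL = SL - 2*TL + Sb + 10*log10(A) = 223 - 2*43 + (-13) + 61 = 185

185 dB


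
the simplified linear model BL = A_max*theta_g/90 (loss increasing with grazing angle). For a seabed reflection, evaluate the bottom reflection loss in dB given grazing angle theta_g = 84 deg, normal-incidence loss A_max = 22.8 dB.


21.28 dB


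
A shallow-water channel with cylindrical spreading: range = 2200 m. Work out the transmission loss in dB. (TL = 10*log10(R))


33.42 dB


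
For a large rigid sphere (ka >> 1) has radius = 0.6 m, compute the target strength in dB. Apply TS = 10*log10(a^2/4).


TS = 10*log10(0.6^2 / 4) = 10*log10(0.09) = -10.46

-10.46 dB


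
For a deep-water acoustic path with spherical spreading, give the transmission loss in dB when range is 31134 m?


TL = 20*log10(31134) = 89.86

89.86 dB


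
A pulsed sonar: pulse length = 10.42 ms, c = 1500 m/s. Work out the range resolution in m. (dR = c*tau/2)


dR = c*tau/2 = 1500 * 10.42e-3 / 2 = 7.815

7.815 m


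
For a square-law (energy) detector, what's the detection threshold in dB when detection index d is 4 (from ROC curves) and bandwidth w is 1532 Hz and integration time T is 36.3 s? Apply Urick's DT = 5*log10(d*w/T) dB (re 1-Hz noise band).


DT = 5*log10(d*w/T) = 5*log10(4 * 1532 / 36.3) = 5*log10(168.82) = 11.14

11.14 dB


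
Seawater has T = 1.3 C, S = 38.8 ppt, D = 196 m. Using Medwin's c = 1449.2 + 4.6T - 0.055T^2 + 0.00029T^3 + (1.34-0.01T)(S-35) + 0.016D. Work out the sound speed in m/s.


c = 1449.2 + 4.6*1.3 - 0.055*1.3^2 + 0.00029*1.3^3 + (1.34 - 0.01*1.3)*(38.8 - 35) + 0.016*196 = 1463.27

1463.27 m/s


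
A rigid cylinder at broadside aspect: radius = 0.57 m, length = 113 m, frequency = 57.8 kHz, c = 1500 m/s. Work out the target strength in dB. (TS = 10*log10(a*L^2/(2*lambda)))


lambda = 1500/57800 = 0.02595 m
TS = 10*log10(0.57*113^2/(2*0.02595)) = 51.47

51.47 dB


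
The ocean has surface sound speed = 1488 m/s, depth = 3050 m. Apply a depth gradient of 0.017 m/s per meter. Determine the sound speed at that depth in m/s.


c = 1488 + 0.017 * 3050 = 1539.85

1539.85 m/s


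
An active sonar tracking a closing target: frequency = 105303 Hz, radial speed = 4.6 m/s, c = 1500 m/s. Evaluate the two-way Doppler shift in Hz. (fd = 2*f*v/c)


fd = 2*f*v/c = 2 * 105303 * 4.6 / 1500 = 645.86

645.86 Hz


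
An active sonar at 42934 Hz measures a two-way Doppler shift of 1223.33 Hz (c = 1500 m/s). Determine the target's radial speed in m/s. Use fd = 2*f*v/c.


From fd = 2*f*v/c, v = c*fd/(2*f) = 1500 * 1223.33 / (2*42934) = 21.37

21.37 m/s


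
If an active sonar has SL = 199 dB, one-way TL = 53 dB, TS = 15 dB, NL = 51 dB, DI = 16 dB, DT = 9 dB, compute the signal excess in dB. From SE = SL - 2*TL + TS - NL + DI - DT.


SE = SL - 2*TL + TS - NL + DI - DT = 199 - 2*53 + (15) - 51 + 16 - 9 = 64

64 dB


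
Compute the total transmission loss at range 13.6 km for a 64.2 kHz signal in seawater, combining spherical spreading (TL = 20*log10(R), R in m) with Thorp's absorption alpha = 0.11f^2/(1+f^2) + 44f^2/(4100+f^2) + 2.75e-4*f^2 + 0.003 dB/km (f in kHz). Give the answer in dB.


399.61 dB


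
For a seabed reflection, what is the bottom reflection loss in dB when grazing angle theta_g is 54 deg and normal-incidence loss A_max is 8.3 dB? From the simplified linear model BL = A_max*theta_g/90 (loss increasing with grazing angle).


4.98 dB


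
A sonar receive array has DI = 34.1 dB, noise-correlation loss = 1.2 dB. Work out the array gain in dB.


AG = DI - L_corr = 34.1 - 1.2 = 32.9

32.9 dB


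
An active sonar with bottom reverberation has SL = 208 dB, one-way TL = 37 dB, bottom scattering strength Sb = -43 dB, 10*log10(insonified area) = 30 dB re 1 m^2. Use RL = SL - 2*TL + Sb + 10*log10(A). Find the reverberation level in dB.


RL = SL - 2*TL + Sb + 10*log10(A) = 208 - 2*37 + (-43) + 30 = 121

121 dB


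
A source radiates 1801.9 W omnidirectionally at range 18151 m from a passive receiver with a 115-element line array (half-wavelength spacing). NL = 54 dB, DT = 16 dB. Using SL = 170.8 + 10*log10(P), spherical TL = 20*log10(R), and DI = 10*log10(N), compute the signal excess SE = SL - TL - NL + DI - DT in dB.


Step 1: SL = 170.8 + 10*log10(1801.9) = 203.36 dB
Step 2: TL = 20*log10(18151) = 85.18 dB
Step 3: DI = 10*log10(115) = 20.61 dB
Step 4: SE = SL - TL - NL + DI - DT = 203.36 - 85.18 - 54 + 20.61 - 16 = 68.79

68.79 dB
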